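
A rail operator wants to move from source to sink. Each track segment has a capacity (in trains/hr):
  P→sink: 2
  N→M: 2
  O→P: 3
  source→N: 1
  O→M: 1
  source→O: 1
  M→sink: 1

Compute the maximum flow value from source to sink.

Augment source→N→M→sink: bottleneck 1. Total 1.
Augment source→O→P→sink: bottleneck 1. Total 2.
No augmenting path remains in the residual graph.

2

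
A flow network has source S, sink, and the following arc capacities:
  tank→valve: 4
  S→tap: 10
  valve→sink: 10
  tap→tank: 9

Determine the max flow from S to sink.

Augment S→tap→tank→valve→sink: bottleneck 4. Total 4.
No augmenting path remains in the residual graph.

4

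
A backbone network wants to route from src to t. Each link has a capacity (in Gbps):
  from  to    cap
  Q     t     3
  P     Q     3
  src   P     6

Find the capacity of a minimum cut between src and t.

3

Max flow = 3 (via 1 augmenting path).
In the residual at optimum, the set reachable from src is {P, src}.
Cut edges: P→Q (cap 3). Sum = 3.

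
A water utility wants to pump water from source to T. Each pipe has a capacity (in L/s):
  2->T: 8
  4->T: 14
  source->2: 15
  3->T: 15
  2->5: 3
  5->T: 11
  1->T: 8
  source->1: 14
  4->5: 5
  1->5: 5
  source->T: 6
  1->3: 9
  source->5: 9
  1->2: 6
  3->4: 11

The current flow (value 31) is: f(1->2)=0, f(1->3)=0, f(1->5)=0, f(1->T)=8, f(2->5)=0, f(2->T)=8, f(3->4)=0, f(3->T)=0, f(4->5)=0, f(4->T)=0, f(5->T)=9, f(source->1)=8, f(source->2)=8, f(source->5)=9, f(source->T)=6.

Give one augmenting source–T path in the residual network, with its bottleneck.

source->1->3->T, bottleneck 6

Residual along source->1->3->T: source->1: 6, 1->3: 9, 3->T: 15.
Bottleneck = min = 6.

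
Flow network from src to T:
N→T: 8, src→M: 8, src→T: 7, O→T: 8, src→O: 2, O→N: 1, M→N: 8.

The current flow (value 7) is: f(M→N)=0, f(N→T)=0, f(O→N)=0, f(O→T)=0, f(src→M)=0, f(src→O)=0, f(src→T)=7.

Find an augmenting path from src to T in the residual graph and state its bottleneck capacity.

src→O→T, bottleneck 2

Residual along src→O→T: src→O: 2, O→T: 8.
Bottleneck = min = 2.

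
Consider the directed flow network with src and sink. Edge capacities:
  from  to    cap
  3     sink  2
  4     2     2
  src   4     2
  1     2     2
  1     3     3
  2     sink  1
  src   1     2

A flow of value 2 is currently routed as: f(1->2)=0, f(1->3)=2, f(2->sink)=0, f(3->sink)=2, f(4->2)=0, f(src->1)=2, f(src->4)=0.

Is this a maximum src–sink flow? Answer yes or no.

No

Residual path src->4->2->sink has bottleneck 1 > 0.
Pushing 1 along it raises the flow to 3, so the given flow is not maximum.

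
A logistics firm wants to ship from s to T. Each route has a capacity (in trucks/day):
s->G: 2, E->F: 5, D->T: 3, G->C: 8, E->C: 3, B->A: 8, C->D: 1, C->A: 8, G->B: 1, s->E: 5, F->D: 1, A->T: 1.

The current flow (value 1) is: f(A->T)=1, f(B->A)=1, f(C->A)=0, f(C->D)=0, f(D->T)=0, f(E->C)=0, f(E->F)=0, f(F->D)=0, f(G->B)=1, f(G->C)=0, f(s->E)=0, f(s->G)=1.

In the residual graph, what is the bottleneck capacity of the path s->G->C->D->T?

1

Residual capacities along the path: s->G: 1, G->C: 8, C->D: 1, D->T: 3.
Minimum is 1.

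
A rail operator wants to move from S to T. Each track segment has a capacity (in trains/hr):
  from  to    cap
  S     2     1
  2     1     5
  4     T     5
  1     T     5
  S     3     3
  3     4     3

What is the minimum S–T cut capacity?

Max flow = 4 (via 2 augmenting paths).
In the residual at optimum, the set reachable from S is {S}.
Cut edges: S→2 (cap 1), S→3 (cap 3). Sum = 4.

4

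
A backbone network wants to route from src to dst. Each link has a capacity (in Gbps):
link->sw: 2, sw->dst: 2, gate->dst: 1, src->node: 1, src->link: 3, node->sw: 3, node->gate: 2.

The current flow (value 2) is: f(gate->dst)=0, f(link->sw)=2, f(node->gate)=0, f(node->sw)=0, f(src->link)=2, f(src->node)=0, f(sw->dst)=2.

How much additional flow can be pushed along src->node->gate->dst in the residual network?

1

Residual capacities along the path: src->node: 1, node->gate: 2, gate->dst: 1.
Minimum is 1.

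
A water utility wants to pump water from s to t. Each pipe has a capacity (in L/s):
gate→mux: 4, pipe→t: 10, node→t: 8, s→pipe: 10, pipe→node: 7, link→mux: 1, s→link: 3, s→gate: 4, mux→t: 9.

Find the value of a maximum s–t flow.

15

Augment s→pipe→t: bottleneck 10. Total 10.
Augment s→gate→mux→t: bottleneck 4. Total 14.
Augment s→link→mux→t: bottleneck 1. Total 15.
No augmenting path remains in the residual graph.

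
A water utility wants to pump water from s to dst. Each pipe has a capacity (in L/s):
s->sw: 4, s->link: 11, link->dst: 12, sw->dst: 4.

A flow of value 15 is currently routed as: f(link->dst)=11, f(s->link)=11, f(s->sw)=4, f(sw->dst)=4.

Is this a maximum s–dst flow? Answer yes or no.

Residual reachable from s: {s}; dst is not reachable.
Saturated cut: s->sw, s->link with total capacity 15 = current flow value. Flow is maximum.

Yes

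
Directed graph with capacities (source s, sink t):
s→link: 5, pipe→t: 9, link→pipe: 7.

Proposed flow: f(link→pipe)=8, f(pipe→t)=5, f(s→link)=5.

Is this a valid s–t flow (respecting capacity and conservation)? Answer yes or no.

No

Capacity violated on link→pipe: flow 8 > capacity 7.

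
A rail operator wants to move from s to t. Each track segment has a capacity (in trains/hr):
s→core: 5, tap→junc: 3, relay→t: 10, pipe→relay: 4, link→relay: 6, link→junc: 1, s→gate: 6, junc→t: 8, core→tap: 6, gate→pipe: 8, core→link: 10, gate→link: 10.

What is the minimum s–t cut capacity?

Max flow = 11 (via 5 augmenting paths).
In the residual at optimum, the set reachable from s is {s}.
Cut edges: s→core (cap 5), s→gate (cap 6). Sum = 11.

11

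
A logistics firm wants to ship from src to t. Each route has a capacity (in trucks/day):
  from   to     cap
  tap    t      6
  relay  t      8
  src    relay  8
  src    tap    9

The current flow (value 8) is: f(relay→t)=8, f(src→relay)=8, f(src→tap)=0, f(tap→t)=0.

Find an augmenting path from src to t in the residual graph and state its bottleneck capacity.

Residual along src→tap→t: src→tap: 9, tap→t: 6.
Bottleneck = min = 6.

src→tap→t, bottleneck 6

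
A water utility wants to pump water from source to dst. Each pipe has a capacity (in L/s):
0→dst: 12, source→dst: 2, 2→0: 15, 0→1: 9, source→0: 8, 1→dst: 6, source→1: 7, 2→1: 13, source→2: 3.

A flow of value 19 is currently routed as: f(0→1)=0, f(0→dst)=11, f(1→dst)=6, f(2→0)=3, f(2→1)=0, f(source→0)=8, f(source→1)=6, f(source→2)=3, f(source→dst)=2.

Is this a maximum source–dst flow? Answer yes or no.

Residual reachable from source: {1, source}; dst is not reachable.
Saturated cut: source→2, source→0, source→dst, 1→dst with total capacity 19 = current flow value. Flow is maximum.

Yes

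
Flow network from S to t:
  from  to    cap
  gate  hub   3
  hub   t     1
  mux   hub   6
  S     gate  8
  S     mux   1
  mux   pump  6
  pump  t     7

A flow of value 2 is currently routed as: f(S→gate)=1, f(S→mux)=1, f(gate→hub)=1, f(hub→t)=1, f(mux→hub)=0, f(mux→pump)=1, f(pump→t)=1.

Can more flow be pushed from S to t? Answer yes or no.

Residual reachable from S: {S, gate, hub}; t is not reachable.
Saturated cut: S→mux, hub→t with total capacity 2 = current flow value. Flow is maximum.

No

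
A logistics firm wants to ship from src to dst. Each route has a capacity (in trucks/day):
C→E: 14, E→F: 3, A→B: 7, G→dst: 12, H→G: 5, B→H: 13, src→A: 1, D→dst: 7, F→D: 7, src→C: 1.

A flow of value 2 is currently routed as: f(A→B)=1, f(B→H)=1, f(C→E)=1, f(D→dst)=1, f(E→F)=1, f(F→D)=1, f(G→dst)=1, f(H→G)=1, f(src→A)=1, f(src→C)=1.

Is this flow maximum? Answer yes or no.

Residual reachable from src: {src}; dst is not reachable.
Saturated cut: src→A, src→C with total capacity 2 = current flow value. Flow is maximum.

Yes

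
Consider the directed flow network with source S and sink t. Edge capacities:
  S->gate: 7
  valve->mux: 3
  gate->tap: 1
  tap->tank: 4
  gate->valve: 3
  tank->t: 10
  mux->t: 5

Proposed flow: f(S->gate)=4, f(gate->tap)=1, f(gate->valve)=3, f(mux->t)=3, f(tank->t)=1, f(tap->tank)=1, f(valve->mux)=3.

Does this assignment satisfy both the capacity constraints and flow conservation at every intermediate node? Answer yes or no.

Yes

Every edge has 0 ≤ f(e) ≤ cap(e).
At each intermediate node, inflow equals outflow.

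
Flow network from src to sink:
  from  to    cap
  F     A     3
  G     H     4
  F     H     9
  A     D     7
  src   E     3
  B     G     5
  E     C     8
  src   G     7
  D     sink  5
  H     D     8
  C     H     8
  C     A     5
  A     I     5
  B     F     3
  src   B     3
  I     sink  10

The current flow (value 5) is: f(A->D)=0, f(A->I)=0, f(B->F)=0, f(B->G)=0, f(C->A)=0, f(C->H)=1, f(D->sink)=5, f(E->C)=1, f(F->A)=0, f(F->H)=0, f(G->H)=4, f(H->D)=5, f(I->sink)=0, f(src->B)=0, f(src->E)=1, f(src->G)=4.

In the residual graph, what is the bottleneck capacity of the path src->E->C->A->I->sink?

2

Residual capacities along the path: src->E: 2, E->C: 7, C->A: 5, A->I: 5, I->sink: 10.
Minimum is 2.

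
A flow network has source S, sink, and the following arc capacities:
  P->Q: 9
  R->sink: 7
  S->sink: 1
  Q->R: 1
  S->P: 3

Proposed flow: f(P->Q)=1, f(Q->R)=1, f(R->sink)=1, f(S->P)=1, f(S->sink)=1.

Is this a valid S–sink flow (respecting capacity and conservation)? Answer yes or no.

Every edge has 0 ≤ f(e) ≤ cap(e).
At each intermediate node, inflow equals outflow.

Yes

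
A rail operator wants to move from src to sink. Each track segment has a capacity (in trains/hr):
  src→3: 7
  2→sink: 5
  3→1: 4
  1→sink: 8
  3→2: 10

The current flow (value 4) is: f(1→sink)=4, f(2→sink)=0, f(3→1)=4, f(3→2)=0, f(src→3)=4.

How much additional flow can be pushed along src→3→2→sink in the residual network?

Residual capacities along the path: src→3: 3, 3→2: 10, 2→sink: 5.
Minimum is 3.

3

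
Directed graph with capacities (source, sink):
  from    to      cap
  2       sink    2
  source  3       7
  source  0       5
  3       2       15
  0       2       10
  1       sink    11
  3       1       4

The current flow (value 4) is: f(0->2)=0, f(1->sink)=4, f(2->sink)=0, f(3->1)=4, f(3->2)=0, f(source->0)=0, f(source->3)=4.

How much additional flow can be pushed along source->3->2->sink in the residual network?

Residual capacities along the path: source->3: 3, 3->2: 15, 2->sink: 2.
Minimum is 2.

2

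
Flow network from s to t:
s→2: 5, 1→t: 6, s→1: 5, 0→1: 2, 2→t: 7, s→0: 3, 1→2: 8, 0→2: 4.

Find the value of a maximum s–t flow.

13

Augment s→1→t: bottleneck 5. Total 5.
Augment s→2→t: bottleneck 5. Total 10.
Augment s→0→1→t: bottleneck 1. Total 11.
Augment s→0→2→t: bottleneck 2. Total 13.
No augmenting path remains in the residual graph.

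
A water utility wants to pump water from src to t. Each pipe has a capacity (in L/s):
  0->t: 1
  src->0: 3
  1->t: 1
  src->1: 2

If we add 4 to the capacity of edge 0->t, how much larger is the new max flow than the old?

Original max flow = 2.
After raising cap(0->t), augmenting paths through that edge carry 2 more units.
New max flow = 4. Increase = 2.

2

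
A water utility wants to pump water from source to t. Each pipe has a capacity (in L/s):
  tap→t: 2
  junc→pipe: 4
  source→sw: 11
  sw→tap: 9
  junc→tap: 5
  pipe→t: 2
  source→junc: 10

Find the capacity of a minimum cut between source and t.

4

Max flow = 4 (via 2 augmenting paths).
In the residual at optimum, the set reachable from source is {junc, pipe, source, sw, tap}.
Cut edges: tap→t (cap 2), pipe→t (cap 2). Sum = 4.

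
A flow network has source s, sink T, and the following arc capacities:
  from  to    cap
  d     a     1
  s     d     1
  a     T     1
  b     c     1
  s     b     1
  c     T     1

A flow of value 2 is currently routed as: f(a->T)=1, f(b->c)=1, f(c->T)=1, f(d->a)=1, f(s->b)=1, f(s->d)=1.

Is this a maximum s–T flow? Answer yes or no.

Residual reachable from s: {s}; T is not reachable.
Saturated cut: s->b, s->d with total capacity 2 = current flow value. Flow is maximum.

Yes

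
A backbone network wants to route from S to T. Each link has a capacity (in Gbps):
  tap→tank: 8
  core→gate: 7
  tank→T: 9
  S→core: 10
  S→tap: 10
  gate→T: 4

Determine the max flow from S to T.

12

Augment S→core→gate→T: bottleneck 4. Total 4.
Augment S→tap→tank→T: bottleneck 8. Total 12.
No augmenting path remains in the residual graph.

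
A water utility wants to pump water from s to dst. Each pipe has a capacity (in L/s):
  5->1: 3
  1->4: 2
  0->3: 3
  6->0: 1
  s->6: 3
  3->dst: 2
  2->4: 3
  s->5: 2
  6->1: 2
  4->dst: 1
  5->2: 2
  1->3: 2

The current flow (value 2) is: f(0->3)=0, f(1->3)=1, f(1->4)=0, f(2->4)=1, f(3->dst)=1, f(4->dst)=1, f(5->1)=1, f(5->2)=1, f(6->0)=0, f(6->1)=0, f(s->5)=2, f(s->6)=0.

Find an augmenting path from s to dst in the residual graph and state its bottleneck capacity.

s->6->1->3->dst, bottleneck 1

Residual along s->6->1->3->dst: s->6: 3, 6->1: 2, 1->3: 1, 3->dst: 1.
Bottleneck = min = 1.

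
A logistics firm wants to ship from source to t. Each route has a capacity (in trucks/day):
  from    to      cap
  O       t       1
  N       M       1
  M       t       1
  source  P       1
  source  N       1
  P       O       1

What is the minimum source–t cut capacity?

Max flow = 2 (via 2 augmenting paths).
In the residual at optimum, the set reachable from source is {source}.
Cut edges: source→N (cap 1), source→P (cap 1). Sum = 2.

2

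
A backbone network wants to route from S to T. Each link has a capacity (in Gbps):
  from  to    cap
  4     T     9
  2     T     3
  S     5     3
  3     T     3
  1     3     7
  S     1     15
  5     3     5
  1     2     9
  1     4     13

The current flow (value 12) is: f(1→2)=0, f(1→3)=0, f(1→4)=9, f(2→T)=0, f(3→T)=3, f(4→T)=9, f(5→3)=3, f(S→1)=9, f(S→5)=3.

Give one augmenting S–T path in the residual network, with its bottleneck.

S→1→2→T, bottleneck 3

Residual along S→1→2→T: S→1: 6, 1→2: 9, 2→T: 3.
Bottleneck = min = 3.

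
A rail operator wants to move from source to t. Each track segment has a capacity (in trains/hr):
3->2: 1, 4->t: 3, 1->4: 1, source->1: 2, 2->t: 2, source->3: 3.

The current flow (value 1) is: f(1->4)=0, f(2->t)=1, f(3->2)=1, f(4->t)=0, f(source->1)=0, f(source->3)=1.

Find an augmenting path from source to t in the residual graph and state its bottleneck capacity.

source->1->4->t, bottleneck 1

Residual along source->1->4->t: source->1: 2, 1->4: 1, 4->t: 3.
Bottleneck = min = 1.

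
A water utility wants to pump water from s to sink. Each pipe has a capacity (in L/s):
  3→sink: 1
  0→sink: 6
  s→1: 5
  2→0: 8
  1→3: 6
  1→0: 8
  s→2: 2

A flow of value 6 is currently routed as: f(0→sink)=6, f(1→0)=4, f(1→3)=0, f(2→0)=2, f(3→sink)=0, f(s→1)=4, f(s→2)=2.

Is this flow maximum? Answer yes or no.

Residual path s→1→3→sink has bottleneck 1 > 0.
Pushing 1 along it raises the flow to 7, so the given flow is not maximum.

No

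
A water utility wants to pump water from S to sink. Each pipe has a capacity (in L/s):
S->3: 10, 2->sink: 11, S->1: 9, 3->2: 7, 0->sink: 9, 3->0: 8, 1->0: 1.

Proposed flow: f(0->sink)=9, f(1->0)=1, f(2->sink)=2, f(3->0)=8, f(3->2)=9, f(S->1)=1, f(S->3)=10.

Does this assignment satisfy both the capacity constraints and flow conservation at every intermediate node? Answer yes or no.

Capacity violated on 3->2: flow 9 > capacity 7.

No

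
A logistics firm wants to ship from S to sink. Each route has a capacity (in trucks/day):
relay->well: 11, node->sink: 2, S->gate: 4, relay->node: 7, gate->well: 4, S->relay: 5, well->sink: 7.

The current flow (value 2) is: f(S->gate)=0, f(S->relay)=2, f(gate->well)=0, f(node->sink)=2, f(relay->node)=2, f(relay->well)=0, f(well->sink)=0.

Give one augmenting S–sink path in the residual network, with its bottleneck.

S->relay->well->sink, bottleneck 3

Residual along S->relay->well->sink: S->relay: 3, relay->well: 11, well->sink: 7.
Bottleneck = min = 3.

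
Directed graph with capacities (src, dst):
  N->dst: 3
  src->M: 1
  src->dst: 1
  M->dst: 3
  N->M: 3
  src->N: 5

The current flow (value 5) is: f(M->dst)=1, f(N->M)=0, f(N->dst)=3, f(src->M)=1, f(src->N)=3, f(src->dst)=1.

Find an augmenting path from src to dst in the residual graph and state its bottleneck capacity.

src->N->M->dst, bottleneck 2

Residual along src->N->M->dst: src->N: 2, N->M: 3, M->dst: 2.
Bottleneck = min = 2.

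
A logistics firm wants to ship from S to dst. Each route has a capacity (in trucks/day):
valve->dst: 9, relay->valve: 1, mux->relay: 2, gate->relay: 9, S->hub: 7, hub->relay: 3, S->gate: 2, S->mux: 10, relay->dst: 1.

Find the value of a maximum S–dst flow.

Augment S->mux->relay->dst: bottleneck 1. Total 1.
Augment S->mux->relay->valve->dst: bottleneck 1. Total 2.
No augmenting path remains in the residual graph.

2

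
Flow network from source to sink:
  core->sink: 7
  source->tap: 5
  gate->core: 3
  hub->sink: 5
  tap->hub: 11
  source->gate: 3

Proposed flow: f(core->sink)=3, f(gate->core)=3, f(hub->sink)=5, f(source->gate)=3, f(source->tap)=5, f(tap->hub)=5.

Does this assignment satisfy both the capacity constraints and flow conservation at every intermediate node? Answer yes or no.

Every edge has 0 ≤ f(e) ≤ cap(e).
At each intermediate node, inflow equals outflow.

Yes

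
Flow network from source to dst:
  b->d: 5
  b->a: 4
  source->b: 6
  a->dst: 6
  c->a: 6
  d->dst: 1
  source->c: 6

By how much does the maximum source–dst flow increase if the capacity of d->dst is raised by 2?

Original max flow = 7.
After raising cap(d->dst), augmenting paths through that edge carry 2 more units.
New max flow = 9. Increase = 2.

2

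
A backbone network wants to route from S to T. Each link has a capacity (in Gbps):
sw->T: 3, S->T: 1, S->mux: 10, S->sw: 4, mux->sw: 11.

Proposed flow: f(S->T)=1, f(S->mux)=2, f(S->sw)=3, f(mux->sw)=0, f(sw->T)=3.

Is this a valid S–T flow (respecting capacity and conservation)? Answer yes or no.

Conservation fails at mux: inflow 2 ≠ outflow 0.

No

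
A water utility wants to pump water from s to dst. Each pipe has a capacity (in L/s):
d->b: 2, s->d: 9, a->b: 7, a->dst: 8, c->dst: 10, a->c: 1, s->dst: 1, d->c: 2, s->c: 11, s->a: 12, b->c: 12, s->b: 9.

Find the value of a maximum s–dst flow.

Augment s->dst: bottleneck 1. Total 1.
Augment s->a->dst: bottleneck 8. Total 9.
Augment s->c->dst: bottleneck 10. Total 19.
No augmenting path remains in the residual graph.

19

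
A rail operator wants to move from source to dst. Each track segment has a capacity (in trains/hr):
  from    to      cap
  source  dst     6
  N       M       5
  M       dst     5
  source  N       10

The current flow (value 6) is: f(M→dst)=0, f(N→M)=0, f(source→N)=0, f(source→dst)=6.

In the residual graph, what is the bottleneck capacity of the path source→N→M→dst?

Residual capacities along the path: source→N: 10, N→M: 5, M→dst: 5.
Minimum is 5.

5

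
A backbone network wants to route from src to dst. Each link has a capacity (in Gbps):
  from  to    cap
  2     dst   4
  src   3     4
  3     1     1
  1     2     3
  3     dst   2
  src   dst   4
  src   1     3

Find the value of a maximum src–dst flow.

Augment src->dst: bottleneck 4. Total 4.
Augment src->3->dst: bottleneck 2. Total 6.
Augment src->1->2->dst: bottleneck 3. Total 9.
No augmenting path remains in the residual graph.

9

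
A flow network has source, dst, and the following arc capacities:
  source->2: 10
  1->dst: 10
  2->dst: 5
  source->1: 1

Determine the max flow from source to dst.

6

Augment source->1->dst: bottleneck 1. Total 1.
Augment source->2->dst: bottleneck 5. Total 6.
No augmenting path remains in the residual graph.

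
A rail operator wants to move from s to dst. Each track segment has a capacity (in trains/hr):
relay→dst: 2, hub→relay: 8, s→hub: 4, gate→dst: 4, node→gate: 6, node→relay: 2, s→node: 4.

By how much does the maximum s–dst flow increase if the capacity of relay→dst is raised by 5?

2

Original max flow = 6.
After raising cap(relay→dst), augmenting paths through that edge carry 2 more units.
New max flow = 8. Increase = 2.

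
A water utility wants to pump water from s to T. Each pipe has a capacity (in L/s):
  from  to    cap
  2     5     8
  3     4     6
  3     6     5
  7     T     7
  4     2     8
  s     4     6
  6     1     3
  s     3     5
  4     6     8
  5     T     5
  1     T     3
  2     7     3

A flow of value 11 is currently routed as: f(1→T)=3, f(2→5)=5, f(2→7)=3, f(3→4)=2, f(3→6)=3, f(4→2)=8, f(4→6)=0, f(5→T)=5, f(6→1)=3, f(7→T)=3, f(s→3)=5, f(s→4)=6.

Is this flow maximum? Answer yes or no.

Residual reachable from s: {s}; T is not reachable.
Saturated cut: s→3, s→4 with total capacity 11 = current flow value. Flow is maximum.

Yes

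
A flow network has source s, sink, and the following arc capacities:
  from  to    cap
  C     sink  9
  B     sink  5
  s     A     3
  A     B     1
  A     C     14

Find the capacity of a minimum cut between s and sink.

3

Max flow = 3 (via 2 augmenting paths).
In the residual at optimum, the set reachable from s is {s}.
Cut edges: s->A (cap 3). Sum = 3.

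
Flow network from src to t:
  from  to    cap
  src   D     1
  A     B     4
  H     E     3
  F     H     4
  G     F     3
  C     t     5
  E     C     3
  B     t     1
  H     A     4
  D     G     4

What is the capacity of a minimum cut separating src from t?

1

Max flow = 1 (via 1 augmenting path).
In the residual at optimum, the set reachable from src is {src}.
Cut edges: src->D (cap 1). Sum = 1.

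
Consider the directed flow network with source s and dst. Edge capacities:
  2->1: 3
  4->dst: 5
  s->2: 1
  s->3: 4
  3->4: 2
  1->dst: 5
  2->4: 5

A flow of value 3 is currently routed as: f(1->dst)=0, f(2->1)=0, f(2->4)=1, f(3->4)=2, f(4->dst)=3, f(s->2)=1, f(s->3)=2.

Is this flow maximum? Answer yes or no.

Yes

Residual reachable from s: {3, s}; dst is not reachable.
Saturated cut: s->2, 3->4 with total capacity 3 = current flow value. Flow is maximum.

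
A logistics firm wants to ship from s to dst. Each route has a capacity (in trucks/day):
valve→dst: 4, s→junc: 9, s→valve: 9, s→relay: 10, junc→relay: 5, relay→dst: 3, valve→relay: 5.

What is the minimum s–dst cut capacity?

7

Max flow = 7 (via 2 augmenting paths).
In the residual at optimum, the set reachable from s is {junc, relay, s, valve}.
Cut edges: valve→dst (cap 4), relay→dst (cap 3). Sum = 7.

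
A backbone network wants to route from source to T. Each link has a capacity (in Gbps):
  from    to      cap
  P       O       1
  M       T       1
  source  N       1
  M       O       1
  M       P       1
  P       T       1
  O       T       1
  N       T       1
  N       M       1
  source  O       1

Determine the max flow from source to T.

Augment source→N→T: bottleneck 1. Total 1.
Augment source→O→T: bottleneck 1. Total 2.
No augmenting path remains in the residual graph.

2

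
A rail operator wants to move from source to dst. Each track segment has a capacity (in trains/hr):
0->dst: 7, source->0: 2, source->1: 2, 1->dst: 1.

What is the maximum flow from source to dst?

Augment source->0->dst: bottleneck 2. Total 2.
Augment source->1->dst: bottleneck 1. Total 3.
No augmenting path remains in the residual graph.

3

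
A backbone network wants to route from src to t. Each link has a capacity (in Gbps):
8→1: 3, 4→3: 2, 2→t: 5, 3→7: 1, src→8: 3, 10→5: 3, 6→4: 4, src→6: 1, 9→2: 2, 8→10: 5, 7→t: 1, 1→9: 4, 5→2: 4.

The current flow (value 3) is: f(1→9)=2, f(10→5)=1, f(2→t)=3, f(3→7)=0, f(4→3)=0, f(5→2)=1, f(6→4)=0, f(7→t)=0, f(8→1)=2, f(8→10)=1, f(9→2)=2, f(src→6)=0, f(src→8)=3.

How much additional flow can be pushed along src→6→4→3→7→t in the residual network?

1

Residual capacities along the path: src→6: 1, 6→4: 4, 4→3: 2, 3→7: 1, 7→t: 1.
Minimum is 1.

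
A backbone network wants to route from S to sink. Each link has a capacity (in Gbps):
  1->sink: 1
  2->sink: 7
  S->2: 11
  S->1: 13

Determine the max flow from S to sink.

Augment S->2->sink: bottleneck 7. Total 7.
Augment S->1->sink: bottleneck 1. Total 8.
No augmenting path remains in the residual graph.

8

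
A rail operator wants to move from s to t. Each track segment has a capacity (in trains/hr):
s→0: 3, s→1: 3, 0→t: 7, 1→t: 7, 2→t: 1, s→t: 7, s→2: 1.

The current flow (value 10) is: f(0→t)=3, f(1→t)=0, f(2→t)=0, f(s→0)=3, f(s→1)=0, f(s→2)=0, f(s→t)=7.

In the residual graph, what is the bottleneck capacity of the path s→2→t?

1

Residual capacities along the path: s→2: 1, 2→t: 1.
Minimum is 1.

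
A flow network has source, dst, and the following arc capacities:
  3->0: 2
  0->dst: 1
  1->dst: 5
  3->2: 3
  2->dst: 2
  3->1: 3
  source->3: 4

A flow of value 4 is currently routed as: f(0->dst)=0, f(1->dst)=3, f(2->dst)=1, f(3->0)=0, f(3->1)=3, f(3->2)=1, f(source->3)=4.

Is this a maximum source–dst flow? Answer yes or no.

Yes

Residual reachable from source: {source}; dst is not reachable.
Saturated cut: source->3 with total capacity 4 = current flow value. Flow is maximum.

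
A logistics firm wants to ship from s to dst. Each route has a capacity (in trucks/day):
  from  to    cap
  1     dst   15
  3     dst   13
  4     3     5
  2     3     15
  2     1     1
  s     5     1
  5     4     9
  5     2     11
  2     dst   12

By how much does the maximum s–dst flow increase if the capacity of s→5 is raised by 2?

2

Original max flow = 1.
After raising cap(s→5), augmenting paths through that edge carry 2 more units.
New max flow = 3. Increase = 2.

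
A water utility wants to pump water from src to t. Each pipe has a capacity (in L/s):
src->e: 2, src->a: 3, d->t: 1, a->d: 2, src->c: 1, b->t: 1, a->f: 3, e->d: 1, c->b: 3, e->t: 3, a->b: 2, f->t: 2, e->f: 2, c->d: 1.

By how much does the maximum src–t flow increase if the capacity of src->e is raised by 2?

Original max flow = 6.
After raising cap(src->e), augmenting paths through that edge carry 1 more unit.
New max flow = 7. Increase = 1.

1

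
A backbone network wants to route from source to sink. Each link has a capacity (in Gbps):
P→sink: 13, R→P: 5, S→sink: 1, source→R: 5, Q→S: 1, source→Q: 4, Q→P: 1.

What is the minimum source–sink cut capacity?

Max flow = 7 (via 3 augmenting paths).
In the residual at optimum, the set reachable from source is {Q, source}.
Cut edges: source→R (cap 5), Q→S (cap 1), Q→P (cap 1). Sum = 7.

7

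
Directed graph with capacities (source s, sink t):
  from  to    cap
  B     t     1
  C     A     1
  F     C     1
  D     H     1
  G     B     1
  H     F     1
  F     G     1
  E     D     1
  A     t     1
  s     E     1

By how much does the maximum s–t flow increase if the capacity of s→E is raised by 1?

0

Original max flow = 1.
Even with extra capacity on s→E, another cut of capacity 1 remains binding.
New max flow = 1. Increase = 0.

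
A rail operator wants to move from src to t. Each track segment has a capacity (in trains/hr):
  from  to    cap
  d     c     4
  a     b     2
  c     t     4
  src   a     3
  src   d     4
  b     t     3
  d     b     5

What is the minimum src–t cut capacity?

6

Max flow = 6 (via 3 augmenting paths).
In the residual at optimum, the set reachable from src is {a, src}.
Cut edges: src->d (cap 4), a->b (cap 2). Sum = 6.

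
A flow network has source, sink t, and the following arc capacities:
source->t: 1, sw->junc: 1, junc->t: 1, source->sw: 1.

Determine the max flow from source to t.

2

Augment source->t: bottleneck 1. Total 1.
Augment source->sw->junc->t: bottleneck 1. Total 2.
No augmenting path remains in the residual graph.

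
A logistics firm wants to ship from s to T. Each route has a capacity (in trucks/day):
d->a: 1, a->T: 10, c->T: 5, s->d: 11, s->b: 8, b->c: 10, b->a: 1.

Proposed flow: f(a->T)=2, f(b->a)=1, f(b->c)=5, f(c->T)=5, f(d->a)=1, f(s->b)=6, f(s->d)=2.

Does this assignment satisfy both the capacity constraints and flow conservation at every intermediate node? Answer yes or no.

No

Conservation fails at d: inflow 2 ≠ outflow 1.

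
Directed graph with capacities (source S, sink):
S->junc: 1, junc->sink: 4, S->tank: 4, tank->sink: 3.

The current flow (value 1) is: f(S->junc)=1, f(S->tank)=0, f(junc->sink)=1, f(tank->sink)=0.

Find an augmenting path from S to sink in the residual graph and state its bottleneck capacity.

Residual along S->tank->sink: S->tank: 4, tank->sink: 3.
Bottleneck = min = 3.

S->tank->sink, bottleneck 3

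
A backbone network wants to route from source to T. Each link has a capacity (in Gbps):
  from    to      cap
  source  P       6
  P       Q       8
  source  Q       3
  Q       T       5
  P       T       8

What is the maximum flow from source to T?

9

Augment source->P->T: bottleneck 6. Total 6.
Augment source->Q->T: bottleneck 3. Total 9.
No augmenting path remains in the residual graph.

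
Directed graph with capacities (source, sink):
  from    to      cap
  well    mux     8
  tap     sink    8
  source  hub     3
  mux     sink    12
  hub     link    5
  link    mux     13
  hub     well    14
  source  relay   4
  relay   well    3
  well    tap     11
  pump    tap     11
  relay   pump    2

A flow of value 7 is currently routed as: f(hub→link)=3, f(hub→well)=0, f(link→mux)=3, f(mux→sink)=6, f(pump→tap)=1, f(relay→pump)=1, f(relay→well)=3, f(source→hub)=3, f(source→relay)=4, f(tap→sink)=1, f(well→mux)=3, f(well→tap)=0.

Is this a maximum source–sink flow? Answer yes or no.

Yes

Residual reachable from source: {source}; sink is not reachable.
Saturated cut: source→hub, source→relay with total capacity 7 = current flow value. Flow is maximum.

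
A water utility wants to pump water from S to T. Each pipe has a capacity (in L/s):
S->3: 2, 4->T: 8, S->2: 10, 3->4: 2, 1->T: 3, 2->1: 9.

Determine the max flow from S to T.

5

Augment S->2->1->T: bottleneck 3. Total 3.
Augment S->3->4->T: bottleneck 2. Total 5.
No augmenting path remains in the residual graph.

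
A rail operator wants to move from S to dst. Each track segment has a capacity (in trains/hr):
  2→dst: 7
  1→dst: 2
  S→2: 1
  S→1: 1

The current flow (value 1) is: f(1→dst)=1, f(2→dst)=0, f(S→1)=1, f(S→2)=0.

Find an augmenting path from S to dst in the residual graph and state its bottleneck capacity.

S→2→dst, bottleneck 1

Residual along S→2→dst: S→2: 1, 2→dst: 7.
Bottleneck = min = 1.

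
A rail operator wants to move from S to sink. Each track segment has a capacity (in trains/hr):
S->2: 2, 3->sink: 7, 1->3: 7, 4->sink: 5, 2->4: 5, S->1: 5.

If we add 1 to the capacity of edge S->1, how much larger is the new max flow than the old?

Original max flow = 7.
After raising cap(S->1), augmenting paths through that edge carry 1 more unit.
New max flow = 8. Increase = 1.

1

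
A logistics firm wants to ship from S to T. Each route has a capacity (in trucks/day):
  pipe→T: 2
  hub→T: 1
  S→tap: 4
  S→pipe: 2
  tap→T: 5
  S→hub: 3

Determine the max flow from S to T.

7

Augment S→pipe→T: bottleneck 2. Total 2.
Augment S→tap→T: bottleneck 4. Total 6.
Augment S→hub→T: bottleneck 1. Total 7.
No augmenting path remains in the residual graph.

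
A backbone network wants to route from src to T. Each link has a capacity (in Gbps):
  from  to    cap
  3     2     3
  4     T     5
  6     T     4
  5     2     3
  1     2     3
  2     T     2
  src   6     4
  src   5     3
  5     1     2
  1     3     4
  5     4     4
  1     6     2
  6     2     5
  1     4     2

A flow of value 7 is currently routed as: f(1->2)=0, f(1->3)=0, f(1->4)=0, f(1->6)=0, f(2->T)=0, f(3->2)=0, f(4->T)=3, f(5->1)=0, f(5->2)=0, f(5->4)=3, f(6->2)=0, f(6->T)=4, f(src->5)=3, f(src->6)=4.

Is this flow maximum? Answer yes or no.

Yes

Residual reachable from src: {src}; T is not reachable.
Saturated cut: src->5, src->6 with total capacity 7 = current flow value. Flow is maximum.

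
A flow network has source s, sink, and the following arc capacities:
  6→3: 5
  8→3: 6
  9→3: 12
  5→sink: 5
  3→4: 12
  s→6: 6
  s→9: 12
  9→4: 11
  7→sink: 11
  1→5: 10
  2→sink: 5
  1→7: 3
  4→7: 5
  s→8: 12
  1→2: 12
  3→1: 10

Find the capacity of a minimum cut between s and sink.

Max flow = 15 (via 5 augmenting paths).
In the residual at optimum, the set reachable from s is {3, 4, 6, 8, 9, s}.
Cut edges: 3→1 (cap 10), 4→7 (cap 5). Sum = 15.

15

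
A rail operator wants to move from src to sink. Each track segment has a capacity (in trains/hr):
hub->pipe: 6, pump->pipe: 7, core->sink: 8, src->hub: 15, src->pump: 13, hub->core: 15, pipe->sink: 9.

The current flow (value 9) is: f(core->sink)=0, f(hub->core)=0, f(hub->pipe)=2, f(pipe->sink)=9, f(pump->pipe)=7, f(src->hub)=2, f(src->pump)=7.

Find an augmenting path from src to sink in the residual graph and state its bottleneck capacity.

src->hub->core->sink, bottleneck 8

Residual along src->hub->core->sink: src->hub: 13, hub->core: 15, core->sink: 8.
Bottleneck = min = 8.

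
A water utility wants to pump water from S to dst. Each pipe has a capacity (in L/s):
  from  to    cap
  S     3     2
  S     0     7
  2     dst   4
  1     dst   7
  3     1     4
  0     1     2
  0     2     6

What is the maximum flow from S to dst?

8

Augment S→0→2→dst: bottleneck 4. Total 4.
Augment S→0→1→dst: bottleneck 2. Total 6.
Augment S→3→1→dst: bottleneck 2. Total 8.
No augmenting path remains in the residual graph.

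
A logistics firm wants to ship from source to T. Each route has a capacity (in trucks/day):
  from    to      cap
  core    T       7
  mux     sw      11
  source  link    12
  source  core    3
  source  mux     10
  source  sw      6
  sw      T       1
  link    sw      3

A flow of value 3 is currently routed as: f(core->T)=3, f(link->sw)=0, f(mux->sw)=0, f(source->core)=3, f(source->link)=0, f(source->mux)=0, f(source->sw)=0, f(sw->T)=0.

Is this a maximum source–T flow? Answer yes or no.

Residual path source->sw->T has bottleneck 1 > 0.
Pushing 1 along it raises the flow to 4, so the given flow is not maximum.

No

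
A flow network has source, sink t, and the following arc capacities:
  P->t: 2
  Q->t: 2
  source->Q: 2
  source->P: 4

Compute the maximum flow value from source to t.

Augment source->P->t: bottleneck 2. Total 2.
Augment source->Q->t: bottleneck 2. Total 4.
No augmenting path remains in the residual graph.

4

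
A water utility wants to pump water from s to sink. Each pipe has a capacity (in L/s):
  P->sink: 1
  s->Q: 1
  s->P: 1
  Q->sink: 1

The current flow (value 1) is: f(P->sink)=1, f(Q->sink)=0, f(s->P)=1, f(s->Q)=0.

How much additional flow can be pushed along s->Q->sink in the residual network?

Residual capacities along the path: s->Q: 1, Q->sink: 1.
Minimum is 1.

1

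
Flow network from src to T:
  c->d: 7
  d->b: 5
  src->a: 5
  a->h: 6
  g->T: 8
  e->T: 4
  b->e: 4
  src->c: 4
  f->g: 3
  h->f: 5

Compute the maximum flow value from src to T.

Augment src->c->d->b->e->T: bottleneck 4. Total 4.
Augment src->a->h->f->g->T: bottleneck 3. Total 7.
No augmenting path remains in the residual graph.

7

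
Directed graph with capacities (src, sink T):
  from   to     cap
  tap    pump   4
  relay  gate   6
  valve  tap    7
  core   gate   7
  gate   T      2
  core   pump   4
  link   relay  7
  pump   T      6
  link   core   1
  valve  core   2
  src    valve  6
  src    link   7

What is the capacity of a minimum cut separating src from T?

8

Max flow = 8 (via 4 augmenting paths).
In the residual at optimum, the set reachable from src is {core, gate, link, pump, relay, src, tap, valve}.
Cut edges: gate→T (cap 2), pump→T (cap 6). Sum = 8.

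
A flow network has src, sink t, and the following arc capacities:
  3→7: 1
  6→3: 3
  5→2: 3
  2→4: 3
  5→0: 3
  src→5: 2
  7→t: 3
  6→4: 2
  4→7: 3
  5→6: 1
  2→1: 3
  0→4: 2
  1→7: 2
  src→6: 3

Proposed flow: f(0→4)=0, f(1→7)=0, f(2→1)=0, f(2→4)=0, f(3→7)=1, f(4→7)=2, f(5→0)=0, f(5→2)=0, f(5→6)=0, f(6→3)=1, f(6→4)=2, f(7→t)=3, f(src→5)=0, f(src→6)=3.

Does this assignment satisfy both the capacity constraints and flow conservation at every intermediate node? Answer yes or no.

Every edge has 0 ≤ f(e) ≤ cap(e).
At each intermediate node, inflow equals outflow.

Yes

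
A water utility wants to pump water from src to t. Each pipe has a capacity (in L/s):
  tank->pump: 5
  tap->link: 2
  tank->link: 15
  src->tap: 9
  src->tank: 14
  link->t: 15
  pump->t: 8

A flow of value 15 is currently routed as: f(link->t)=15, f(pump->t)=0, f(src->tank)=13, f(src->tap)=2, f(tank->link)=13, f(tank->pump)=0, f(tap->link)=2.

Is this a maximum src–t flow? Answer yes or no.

No

Residual path src->tank->pump->t has bottleneck 1 > 0.
Pushing 1 along it raises the flow to 16, so the given flow is not maximum.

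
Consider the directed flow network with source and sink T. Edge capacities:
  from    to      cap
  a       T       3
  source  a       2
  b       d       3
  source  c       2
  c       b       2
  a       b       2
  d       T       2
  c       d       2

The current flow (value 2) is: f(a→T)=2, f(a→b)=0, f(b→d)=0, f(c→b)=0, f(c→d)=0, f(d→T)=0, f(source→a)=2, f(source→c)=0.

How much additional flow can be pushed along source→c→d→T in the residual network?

Residual capacities along the path: source→c: 2, c→d: 2, d→T: 2.
Minimum is 2.

2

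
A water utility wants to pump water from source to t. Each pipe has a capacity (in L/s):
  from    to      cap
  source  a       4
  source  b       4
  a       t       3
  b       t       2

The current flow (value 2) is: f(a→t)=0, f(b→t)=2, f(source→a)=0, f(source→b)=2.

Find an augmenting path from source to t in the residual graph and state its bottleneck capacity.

Residual along source→a→t: source→a: 4, a→t: 3.
Bottleneck = min = 3.

source→a→t, bottleneck 3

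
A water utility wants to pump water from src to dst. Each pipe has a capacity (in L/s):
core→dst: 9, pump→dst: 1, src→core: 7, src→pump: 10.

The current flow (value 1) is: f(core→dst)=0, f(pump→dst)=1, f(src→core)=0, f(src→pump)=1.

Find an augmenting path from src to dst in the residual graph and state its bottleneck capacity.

src→core→dst, bottleneck 7

Residual along src→core→dst: src→core: 7, core→dst: 9.
Bottleneck = min = 7.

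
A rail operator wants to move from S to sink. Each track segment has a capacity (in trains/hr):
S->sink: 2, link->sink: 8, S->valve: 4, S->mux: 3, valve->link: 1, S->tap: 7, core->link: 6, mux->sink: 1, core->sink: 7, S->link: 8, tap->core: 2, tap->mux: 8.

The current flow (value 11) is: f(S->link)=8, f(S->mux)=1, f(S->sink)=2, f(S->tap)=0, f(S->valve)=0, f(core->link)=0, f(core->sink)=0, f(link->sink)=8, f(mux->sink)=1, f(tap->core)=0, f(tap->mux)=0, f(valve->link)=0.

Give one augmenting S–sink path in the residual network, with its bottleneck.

S->tap->core->sink, bottleneck 2

Residual along S->tap->core->sink: S->tap: 7, tap->core: 2, core->sink: 7.
Bottleneck = min = 2.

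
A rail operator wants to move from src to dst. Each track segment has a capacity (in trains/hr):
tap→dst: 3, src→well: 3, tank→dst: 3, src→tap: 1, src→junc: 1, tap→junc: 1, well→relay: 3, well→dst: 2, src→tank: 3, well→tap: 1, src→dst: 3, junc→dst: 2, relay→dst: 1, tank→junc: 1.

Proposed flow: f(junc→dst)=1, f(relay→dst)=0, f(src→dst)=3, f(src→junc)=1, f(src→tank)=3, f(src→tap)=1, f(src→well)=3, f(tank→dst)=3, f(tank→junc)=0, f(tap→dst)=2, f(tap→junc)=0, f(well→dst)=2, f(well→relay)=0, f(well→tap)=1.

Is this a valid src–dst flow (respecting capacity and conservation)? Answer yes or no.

Every edge has 0 ≤ f(e) ≤ cap(e).
At each intermediate node, inflow equals outflow.

Yes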